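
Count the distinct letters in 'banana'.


Unique letters in 'banana': {a, b, n} = 3 distinct letters.

3


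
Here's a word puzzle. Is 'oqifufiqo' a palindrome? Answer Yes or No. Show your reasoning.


Forward: 'oqifufiqo'
Reversed: 'oqifufiqo'
They are identical.

Yes


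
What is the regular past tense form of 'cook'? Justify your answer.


Apply rule: Add -ed. 'cook' becomes 'cooked'.

cooked


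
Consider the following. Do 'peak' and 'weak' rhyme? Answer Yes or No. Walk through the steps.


Rime (stressed vowel + following sounds) of 'peak': -eak = /iːk/
Rime of 'weak': -eak = /iːk/
/iːk/ and /iːk/ are the same ending sound, so the words rhyme.

Yes


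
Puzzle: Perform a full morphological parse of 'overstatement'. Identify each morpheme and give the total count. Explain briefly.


Step 1: Identify prefix: 'over' (meaning: excessively)
Step 2: Identify root: 'state'
Step 3: Identify suffix(es): 'ment'
Decomposition: over- (prefix: excessively) + state (root) + -ment (suffix: action/result)
Total morphemes: 3

3 morphemes (over- (prefix: excessively) + state (root) + -ment (suffix: action/result))


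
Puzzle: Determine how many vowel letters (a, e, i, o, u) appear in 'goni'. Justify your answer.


Vowels in 'goni': o, i = 2 vowels.

2


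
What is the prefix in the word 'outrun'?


The word 'outrun' = 'out' (prefix) + 'run' (root). The prefix is 'out'.

out


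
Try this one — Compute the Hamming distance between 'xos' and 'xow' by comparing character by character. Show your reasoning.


Alignment:
Position 1: 'x' vs 'x' = match
Position 2: 'o' vs 'o' = match
Position 3: 's' vs 'w' = DIFFER
Total differences: 1

1


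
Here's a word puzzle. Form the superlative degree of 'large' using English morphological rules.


Apply superlative formation (ends in e: add -st): 'large' -> 'largest'.

largest


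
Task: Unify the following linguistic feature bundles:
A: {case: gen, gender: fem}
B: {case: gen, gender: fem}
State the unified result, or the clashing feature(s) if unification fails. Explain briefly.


Compare features:
case: A=gen vs B=gen -> unified: gen
gender: A=fem vs B=fem -> unified: fem
No clashes found.

Unified: {case: gen, gender: fem}


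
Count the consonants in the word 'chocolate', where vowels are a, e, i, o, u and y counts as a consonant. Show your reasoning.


Consonants in 'chocolate': c, h, c, l, t = 5 consonants.

5


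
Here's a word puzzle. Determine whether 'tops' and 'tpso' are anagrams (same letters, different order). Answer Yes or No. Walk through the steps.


Sorted letters of 'tops': 'opst'
Sorted letters of 'tpso': 'opst'
They match.

Yes


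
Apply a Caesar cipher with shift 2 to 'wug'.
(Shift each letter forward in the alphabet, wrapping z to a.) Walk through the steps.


Shift each letter by 2: w -> y, u -> w, g -> i. Result: 'ywi'.

ywi


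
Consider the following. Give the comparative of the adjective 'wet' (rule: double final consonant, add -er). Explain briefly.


Apply comparative formation (double final consonant, add -er): 'wet' -> 'wetter'.

wetter


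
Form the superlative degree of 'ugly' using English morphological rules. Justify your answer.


Apply superlative formation (consonant + y: change y to i, add -est): 'ugly' -> 'ugliest'.

ugliest


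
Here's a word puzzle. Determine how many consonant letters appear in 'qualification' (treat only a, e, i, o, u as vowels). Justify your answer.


Consonants in 'qualification': q, l, f, c, t, n = 6 consonants.

6


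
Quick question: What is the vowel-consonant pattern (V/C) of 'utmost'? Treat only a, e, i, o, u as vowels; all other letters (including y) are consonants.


Letter mapping: u = V, t = C, m = C, o = V, s = C, t = C.

VCCVCC


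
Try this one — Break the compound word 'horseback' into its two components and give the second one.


Split 'horseback' into 'horse' + 'back'. The second part is 'back'.

back


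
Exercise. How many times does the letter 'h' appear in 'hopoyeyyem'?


Letter 'h' in 'hopoyeyyem': found at position(s) 1 = 1 occurrence(s).

1


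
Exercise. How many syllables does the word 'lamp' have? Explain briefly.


Break 'lamp' into syllables: lamp -> lamp = 1 syllable

1 syllable


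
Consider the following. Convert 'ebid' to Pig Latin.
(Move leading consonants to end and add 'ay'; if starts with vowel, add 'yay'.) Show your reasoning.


'ebid' starts with a vowel, so add 'yay': 'ebidyay'.

ebidyay


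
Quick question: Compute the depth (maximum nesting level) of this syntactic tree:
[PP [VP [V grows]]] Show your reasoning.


Count bracket nesting levels:
'[' at pos 0: depth = 1
'[' at pos 4: depth = 2
'[' at pos 8: depth = 3
Maximum depth reached: 3

3


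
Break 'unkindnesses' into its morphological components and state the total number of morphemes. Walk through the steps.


Step 1: Identify prefix: 'un' (meaning: not/reverse)
Step 2: Identify root: 'kind'
Step 3: Identify suffix(es): 'ness, es'
Decomposition: un- (prefix: not/reverse) + kind (root) + -ness (suffix: state of) + -es (plural)
Total morphemes: 4

4 morphemes (un- (prefix: not/reverse) + kind (root) + -ness (suffix: state of) + -es (plural))


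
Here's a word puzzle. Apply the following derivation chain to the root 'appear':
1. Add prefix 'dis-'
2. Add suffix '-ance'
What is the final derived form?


Step 1: Add prefix 'dis-' to 'appear' = 'disappear'
Step 2: Add suffix '-ance' to 'disappear' = 'disappearance'

disappearance


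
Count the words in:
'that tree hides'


Split into words: that | tree | hides = 3 words.

3


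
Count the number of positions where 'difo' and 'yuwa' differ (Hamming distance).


Alignment:
Position 1: 'd' vs 'y' = DIFFER
Position 2: 'i' vs 'u' = DIFFER
Position 3: 'f' vs 'w' = DIFFER
Position 4: 'o' vs 'a' = DIFFER
Total differences: 4

4


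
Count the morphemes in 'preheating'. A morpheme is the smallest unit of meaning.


Decomposition: pre- (prefix) + heat (root) + -ing (suffix) = 3 morpheme(s)

3 morphemes


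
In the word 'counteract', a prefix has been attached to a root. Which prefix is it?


The word 'counteract' = 'counter' (prefix) + 'act' (root). The prefix is 'counter'.

counter


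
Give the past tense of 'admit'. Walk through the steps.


Apply rule: Double final consonant and add -ed. 'admit' becomes 'admitted'.

admitted


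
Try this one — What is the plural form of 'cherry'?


Apply rule: Change -y to -ies (consonant + y). 'cherry' becomes 'cherries'.

cherries


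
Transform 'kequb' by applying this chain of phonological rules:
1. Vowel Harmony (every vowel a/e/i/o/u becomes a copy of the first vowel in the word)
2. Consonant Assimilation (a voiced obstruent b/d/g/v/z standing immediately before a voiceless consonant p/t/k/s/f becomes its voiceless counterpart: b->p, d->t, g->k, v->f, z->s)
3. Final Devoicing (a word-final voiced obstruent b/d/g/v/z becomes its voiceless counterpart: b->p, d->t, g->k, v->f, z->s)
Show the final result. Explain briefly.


Starting form: 'kequb'
Rule 1: Vowel Harmony: all vowels become 'e' (matching first vowel). 'kequb' -> 'keqeb'
Rule 2: Consonant Assimilation: no voiced obstruent (b/d/g/v/z) stands immediately before a voiceless consonant (p/t/k/s/f). No change.
Rule 3: Final Devoicing: word-final voiced obstruent 'b' becomes voiceless 'p'. 'keqeb' -> 'keqep'
Final form: 'keqep'

keqep


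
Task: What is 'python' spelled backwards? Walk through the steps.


Reverse 'python' character by character: 'nohtyp'.

nohtyp


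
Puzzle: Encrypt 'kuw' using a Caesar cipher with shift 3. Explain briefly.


Shift each letter by 3: k -> n, u -> x, w -> z. Result: 'nxz'.

nxz


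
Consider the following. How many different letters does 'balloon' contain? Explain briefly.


Unique letters in 'balloon': {a, b, l, n, o} = 5 distinct letters.

5


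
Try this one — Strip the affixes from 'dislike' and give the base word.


Remove prefix 'dis' from 'dislike' to get root 'like'.

like


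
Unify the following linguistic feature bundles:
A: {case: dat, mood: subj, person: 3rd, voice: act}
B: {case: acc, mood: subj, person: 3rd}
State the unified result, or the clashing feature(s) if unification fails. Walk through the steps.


Compare features:
case: A=dat vs B=acc -> CLASH
mood: A=subj vs B=subj -> unified: subj
person: A=3rd vs B=3rd -> unified: 3rd
voice: A=act vs B=_ -> unified: act
Clash detected on feature 'case' (dat vs acc); unification fails.

CLASH on 'case' (dat vs acc)


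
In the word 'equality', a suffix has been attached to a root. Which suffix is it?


The word 'equality' = 'equal' (root) + '-ity' (suffix). The suffix is '-ity'.

ity


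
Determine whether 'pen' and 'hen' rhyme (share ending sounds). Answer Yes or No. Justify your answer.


Rime (stressed vowel + following sounds) of 'pen': -en = /ɛn/
Rime of 'hen': -en = /ɛn/
/ɛn/ and /ɛn/ are the same ending sound, so the words rhyme.

Yes


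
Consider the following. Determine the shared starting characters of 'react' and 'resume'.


Compare from the start: 2 characters match: 're'. Mismatch at position 3: 'a' vs 's'.

re


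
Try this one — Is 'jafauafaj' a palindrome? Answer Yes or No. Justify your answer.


Forward: 'jafauafaj'
Reversed: 'jafauafaj'
They are identical.

Yes


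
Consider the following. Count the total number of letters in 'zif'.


Spell out 'zif' and number each letter: z(1), i(2), f(3). Total: 3 letters.

3


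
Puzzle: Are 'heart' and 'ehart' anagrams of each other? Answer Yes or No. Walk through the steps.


Sorted letters of 'heart': 'aehrt'
Sorted letters of 'ehart': 'aehrt'
They match.

Yes


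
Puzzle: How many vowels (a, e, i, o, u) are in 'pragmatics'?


Vowels in 'pragmatics': a, a, i = 3 vowels.

3


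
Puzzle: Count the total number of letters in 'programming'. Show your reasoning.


Spell out 'programming' and number each letter: p(1), r(2), o(3), g(4), r(5), a(6), m(7), m(8), i(9), n(10), g(11). Total: 11 letters.

11


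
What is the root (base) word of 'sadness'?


Remove suffix '-ness' from 'sadness' to get root 'sad'.

sad


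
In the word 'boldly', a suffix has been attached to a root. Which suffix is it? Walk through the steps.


The word 'boldly' = 'bold' (root) + '-ly' (suffix). The suffix is '-ly'.

ly


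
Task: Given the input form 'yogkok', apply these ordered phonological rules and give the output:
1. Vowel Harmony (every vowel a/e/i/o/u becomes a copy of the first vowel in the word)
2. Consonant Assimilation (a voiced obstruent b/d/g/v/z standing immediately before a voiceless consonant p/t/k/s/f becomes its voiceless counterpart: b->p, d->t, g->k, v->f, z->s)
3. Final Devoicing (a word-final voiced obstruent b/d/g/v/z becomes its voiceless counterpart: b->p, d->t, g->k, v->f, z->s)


Starting form: 'yogkok'
Rule 1: Vowel Harmony: all vowels already match. No change.
Rule 2: Consonant Assimilation: voiced obstruent before voiceless consonant becomes voiceless ('gk' -> 'kk'). 'yogkok' -> 'yokkok'
Rule 3: Final Devoicing: final consonant 'k' is not one of the voiced obstruents b/d/g/v/z. No change.
Final form: 'yokkok'

yokkok


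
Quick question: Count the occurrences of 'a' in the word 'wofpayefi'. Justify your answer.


Letter 'a' in 'wofpayefi': found at position(s) 5 = 1 occurrence(s).

1


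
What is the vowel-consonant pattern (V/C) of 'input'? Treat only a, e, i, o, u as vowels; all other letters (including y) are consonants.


Letter mapping: i = V, n = C, p = C, u = V, t = C.

VCCVC


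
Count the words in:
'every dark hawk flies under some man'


Split into words: every | dark | hawk | flies | under | some | man = 7 words.

7


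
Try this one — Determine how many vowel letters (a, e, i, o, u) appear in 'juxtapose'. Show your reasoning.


Vowels in 'juxtapose': u, a, o, e = 4 vowels.

4


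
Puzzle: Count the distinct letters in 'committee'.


Unique letters in 'committee': {c, e, i, m, o, t} = 6 distinct letters.

6


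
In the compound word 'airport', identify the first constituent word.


Split 'airport' into 'air' + 'port'. The first part is 'air'.

air


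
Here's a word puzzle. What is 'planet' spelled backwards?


Reverse 'planet' character by character: 'tenalp'.

tenalp


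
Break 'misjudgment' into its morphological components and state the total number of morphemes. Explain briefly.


Step 1: Identify prefix: 'mis' (meaning: wrongly)
Step 2: Identify root: 'judge'
Step 3: Identify suffix(es): 'ment'
Decomposition: mis- (prefix: wrongly) + judge (root) + -ment (suffix: action/result)
Total morphemes: 3

3 morphemes (mis- (prefix: wrongly) + judge (root) + -ment (suffix: action/result))


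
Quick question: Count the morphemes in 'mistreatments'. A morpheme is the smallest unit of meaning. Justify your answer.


Decomposition: mis- (prefix) + treat (root) + -ment (suffix) + -s (plural) = 4 morpheme(s)

4 morphemes


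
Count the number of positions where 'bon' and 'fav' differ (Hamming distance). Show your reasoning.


Alignment:
Position 1: 'b' vs 'f' = DIFFER
Position 2: 'o' vs 'a' = DIFFER
Position 3: 'n' vs 'v' = DIFFER
Total differences: 3

3


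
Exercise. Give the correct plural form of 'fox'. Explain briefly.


Apply rule: Add -es (sibilant/fricative ending). 'fox' becomes 'foxes'.

foxes


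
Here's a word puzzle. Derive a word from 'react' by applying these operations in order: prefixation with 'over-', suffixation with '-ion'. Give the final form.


Step 1: Add prefix 'over-' to 'react' = 'overreact'
Step 2: Add suffix '-ion' to 'overreact' = 'overreaction'

overreaction


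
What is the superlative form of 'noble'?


Apply superlative formation (ends in e: add -st): 'noble' -> 'noblest'.

noblest


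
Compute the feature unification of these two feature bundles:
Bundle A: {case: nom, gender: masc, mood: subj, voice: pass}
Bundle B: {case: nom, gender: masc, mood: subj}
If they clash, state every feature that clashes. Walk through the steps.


Compare features:
case: A=nom vs B=nom -> unified: nom
gender: A=masc vs B=masc -> unified: masc
mood: A=subj vs B=subj -> unified: subj
voice: A=pass vs B=_ -> unified: pass
No clashes found.

Unified: {case: nom, gender: masc, mood: subj, voice: pass}


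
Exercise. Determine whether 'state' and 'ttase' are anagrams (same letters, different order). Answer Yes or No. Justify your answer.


Sorted letters of 'state': 'aestt'
Sorted letters of 'ttase': 'aestt'
They match.

Yes


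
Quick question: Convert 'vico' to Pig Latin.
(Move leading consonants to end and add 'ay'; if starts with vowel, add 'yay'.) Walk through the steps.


'vico': move consonant cluster 'v' to end and add 'ay': 'icovay'.

icovay


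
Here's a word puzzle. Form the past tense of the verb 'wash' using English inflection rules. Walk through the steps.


Apply rule: Add -ed. 'wash' becomes 'washed'.

washed


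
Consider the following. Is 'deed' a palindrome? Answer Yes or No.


Forward: 'deed'
Reversed: 'deed'
They are identical.

Yes


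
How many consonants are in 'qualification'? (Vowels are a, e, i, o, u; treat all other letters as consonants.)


Consonants in 'qualification': q, l, f, c, t, n = 6 consonants.

6


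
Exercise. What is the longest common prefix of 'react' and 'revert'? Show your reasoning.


Compare from the start: 2 characters match: 're'. Mismatch at position 3: 'a' vs 'v'.

re


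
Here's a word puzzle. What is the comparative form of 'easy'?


Apply comparative formation (consonant + y: change y to i, add -er): 'easy' -> 'easier'.

easier


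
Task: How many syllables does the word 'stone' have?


Break 'stone' into syllables: stone -> stone = 1 syllable

1 syllable


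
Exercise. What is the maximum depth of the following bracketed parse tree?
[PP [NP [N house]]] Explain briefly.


Count bracket nesting levels:
'[' at pos 0: depth = 1
'[' at pos 4: depth = 2
'[' at pos 8: depth = 3
Maximum depth reached: 3

3


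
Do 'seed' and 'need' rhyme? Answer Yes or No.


Rime (stressed vowel + following sounds) of 'seed': -eed = /iːd/
Rime of 'need': -eed = /iːd/
/iːd/ and /iːd/ are the same ending sound, so the words rhyme.

Yes


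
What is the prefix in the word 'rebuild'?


The word 'rebuild' = 're' (prefix) + 'build' (root). The prefix is 're'.

re


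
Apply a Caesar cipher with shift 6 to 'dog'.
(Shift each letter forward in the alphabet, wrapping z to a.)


Shift each letter by 6: d -> j, o -> u, g -> m. Result: 'jum'.

jum


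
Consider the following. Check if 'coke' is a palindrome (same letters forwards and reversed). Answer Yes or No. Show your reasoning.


Forward: 'coke'
Reversed: 'ekoc'
They differ.

No


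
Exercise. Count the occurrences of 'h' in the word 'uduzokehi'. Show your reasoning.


Letter 'h' in 'uduzokehi': found at position(s) 8 = 1 occurrence(s).

1


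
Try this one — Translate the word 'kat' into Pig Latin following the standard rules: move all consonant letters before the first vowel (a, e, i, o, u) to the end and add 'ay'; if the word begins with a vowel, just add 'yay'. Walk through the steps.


'kat': move consonant cluster 'k' to end and add 'ay': 'atkay'.

atkay


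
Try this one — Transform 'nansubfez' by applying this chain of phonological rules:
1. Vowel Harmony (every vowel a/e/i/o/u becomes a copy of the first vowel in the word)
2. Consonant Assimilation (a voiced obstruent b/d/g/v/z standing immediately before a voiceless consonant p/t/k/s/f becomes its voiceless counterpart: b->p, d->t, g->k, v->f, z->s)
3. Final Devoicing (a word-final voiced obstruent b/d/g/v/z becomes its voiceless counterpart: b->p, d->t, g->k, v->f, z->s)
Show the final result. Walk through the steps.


Starting form: 'nansubfez'
Rule 1: Vowel Harmony: all vowels become 'a' (matching first vowel). 'nansubfez' -> 'nansabfaz'
Rule 2: Consonant Assimilation: voiced obstruent before voiceless consonant becomes voiceless ('bf' -> 'pf'). 'nansabfaz' -> 'nansapfaz'
Rule 3: Final Devoicing: word-final voiced obstruent 'z' becomes voiceless 's'. 'nansapfaz' -> 'nansapfas'
Final form: 'nansapfas'

nansapfas


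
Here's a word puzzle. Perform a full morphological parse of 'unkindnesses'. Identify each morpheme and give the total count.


Step 1: Identify prefix: 'un' (meaning: not/reverse)
Step 2: Identify root: 'kind'
Step 3: Identify suffix(es): 'ness, es'
Decomposition: un- (prefix: not/reverse) + kind (root) + -ness (suffix: state of) + -es (plural)
Total morphemes: 4

4 morphemes (un- (prefix: not/reverse) + kind (root) + -ness (suffix: state of) + -es (plural))


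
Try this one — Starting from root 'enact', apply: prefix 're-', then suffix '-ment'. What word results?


Step 1: Add prefix 're-' to 'enact' = 'reenact'
Step 2: Add suffix '-ment' to 'reenact' = 'reenactment'

reenactment


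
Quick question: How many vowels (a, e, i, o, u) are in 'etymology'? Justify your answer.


Vowels in 'etymology': e, o, o = 3 vowels.

3


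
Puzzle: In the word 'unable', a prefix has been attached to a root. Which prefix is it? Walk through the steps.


The word 'unable' = 'un' (prefix) + 'able' (root). The prefix is 'un'.

un


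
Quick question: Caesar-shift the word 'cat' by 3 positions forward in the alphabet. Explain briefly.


Shift each letter by 3: c -> f, a -> d, t -> w. Result: 'fdw'.

fdw


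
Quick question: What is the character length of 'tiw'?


Spell out 'tiw' and number each letter: t(1), i(2), w(3). Total: 3 letters.

3


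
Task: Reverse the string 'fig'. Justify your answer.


Reverse 'fig' character by character: 'gif'.

gif


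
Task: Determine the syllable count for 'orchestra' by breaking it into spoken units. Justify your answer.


Break 'orchestra' into syllables: or-ches-tra -> or | ches | tra = 3 syllables

3 syllables


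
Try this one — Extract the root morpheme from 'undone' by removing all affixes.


Remove prefix 'un' from 'undone' to get root 'done'.

done


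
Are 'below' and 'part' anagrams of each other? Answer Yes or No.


Sorted letters of 'below': 'below'
Sorted letters of 'part': 'aprt'
They do not match.

No


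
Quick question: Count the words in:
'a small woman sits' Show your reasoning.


Split into words: a | small | woman | sits = 4 words.

4


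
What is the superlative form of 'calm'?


Apply superlative formation (add -est): 'calm' -> 'calmest'.

calmest


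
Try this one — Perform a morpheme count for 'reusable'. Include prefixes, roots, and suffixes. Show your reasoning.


Decomposition: re- (prefix) + use (root) + -able (suffix) = 3 morpheme(s)

3 morphemes


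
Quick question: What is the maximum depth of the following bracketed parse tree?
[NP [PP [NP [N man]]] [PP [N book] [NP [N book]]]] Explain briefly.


Count bracket nesting levels:
'[' at pos 0: depth = 1
'[' at pos 4: depth = 2
'[' at pos 8: depth = 3
'[' at pos 12: depth = 4
'[' at pos 22: depth = 2
'[' at pos 26: depth = 3
'[' at pos 35: depth = 3
'[' at pos 39: depth = 4
Maximum depth reached: 4

4


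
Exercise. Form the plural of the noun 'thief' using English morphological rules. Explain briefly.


Apply rule: Change -f to -ves. 'thief' becomes 'thieves'.

thieves


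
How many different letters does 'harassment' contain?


Unique letters in 'harassment': {a, e, h, m, n, r, s, t} = 8 distinct letters.

8


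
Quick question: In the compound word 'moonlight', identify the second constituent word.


Split 'moonlight' into 'moon' + 'light'. The second part is 'light'.

light


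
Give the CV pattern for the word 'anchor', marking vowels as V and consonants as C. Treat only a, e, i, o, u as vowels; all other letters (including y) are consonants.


Letter mapping: a = V, n = C, c = C, h = C, o = V, r = C.

VCCCVC


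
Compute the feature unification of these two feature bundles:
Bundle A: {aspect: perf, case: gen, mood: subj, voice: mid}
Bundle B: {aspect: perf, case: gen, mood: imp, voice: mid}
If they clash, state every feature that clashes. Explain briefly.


Compare features:
aspect: A=perf vs B=perf -> unified: perf
case: A=gen vs B=gen -> unified: gen
mood: A=subj vs B=imp -> CLASH
voice: A=mid vs B=mid -> unified: mid
Clash detected on feature 'mood' (subj vs imp); unification fails.

CLASH on 'mood' (subj vs imp)


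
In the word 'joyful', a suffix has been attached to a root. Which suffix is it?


The word 'joyful' = 'joy' (root) + '-ful' (suffix). The suffix is '-ful'.

ful


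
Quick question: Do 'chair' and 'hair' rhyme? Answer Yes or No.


Rime (stressed vowel + following sounds) of 'chair': -air = /ɛər/
Rime of 'hair': -air = /ɛər/
/ɛər/ and /ɛər/ are the same ending sound, so the words rhyme.

Yes


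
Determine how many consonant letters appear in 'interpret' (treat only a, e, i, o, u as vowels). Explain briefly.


Consonants in 'interpret': n, t, r, p, r, t = 6 consonants.

6


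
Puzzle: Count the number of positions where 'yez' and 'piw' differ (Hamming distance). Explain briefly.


Alignment:
Position 1: 'y' vs 'p' = DIFFER
Position 2: 'e' vs 'i' = DIFFER
Position 3: 'z' vs 'w' = DIFFER
Total differences: 3

3


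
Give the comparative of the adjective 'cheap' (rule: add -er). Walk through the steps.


Apply comparative formation (add -er): 'cheap' -> 'cheaper'.

cheaper


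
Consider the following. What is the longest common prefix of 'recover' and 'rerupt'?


Compare from the start: 2 characters match: 're'. Mismatch at position 3: 'c' vs 'r'.

re


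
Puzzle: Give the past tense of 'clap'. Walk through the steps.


Apply rule: Double final consonant and add -ed. 'clap' becomes 'clapped'.

clapped


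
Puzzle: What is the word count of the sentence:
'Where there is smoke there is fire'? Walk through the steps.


Split into words: Where | there | is | smoke | there | is | fire = 7 words.

7


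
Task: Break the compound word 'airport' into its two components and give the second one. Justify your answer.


Split 'airport' into 'air' + 'port'. The second part is 'port'.

port


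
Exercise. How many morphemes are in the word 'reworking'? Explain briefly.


Decomposition: re- (prefix) + work (root) + -ing (suffix) = 3 morpheme(s)

3 morphemes


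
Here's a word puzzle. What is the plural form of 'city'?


Apply rule: Change -y to -ies (consonant + y). 'city' becomes 'cities'.

cities


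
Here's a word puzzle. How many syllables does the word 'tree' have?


Break 'tree' into syllables: tree -> tree = 1 syllable

1 syllable


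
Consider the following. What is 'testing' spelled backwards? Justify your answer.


Reverse 'testing' character by character: 'gnitset'.

gnitset


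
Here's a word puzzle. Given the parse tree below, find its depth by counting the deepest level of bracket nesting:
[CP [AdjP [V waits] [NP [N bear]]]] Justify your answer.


Count bracket nesting levels:
'[' at pos 0: depth = 1
'[' at pos 4: depth = 2
'[' at pos 10: depth = 3
'[' at pos 20: depth = 3
'[' at pos 24: depth = 4
Maximum depth reached: 4

4


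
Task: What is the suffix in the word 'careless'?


The word 'careless' = 'care' (root) + '-less' (suffix). The suffix is '-less'.

less


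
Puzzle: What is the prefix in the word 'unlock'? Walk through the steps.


The word 'unlock' = 'un' (prefix) + 'lock' (root). The prefix is 'un'.

un


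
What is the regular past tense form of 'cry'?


Apply rule: Change -y to -ied. 'cry' becomes 'cried'.

cried


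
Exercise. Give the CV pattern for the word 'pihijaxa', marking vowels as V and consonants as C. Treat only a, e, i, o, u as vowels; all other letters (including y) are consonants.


Letter mapping: p = C, i = V, h = C, i = V, j = C, a = V, x = C, a = V.

CVCVCVCV


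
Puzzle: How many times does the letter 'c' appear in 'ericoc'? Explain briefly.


Letter 'c' in 'ericoc': found at position(s) 4, 6 = 2 occurrence(s).

2


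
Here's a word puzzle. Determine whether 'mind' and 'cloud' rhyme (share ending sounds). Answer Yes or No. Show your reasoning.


Rime (stressed vowel + following sounds) of 'mind': -ind = /aɪnd/
Rime of 'cloud': -oud = /aʊd/
/aɪnd/ and /aʊd/ are different ending sounds, so the words do not rhyme.

No


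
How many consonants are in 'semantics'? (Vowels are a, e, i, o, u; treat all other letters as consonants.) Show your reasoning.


Consonants in 'semantics': s, m, n, t, c, s = 6 consonants.

6


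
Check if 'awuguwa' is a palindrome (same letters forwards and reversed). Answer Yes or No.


Forward: 'awuguwa'
Reversed: 'awuguwa'
They are identical.

Yes


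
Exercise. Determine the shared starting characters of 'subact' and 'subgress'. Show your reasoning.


Compare from the start: 3 characters match: 'sub'. Mismatch at position 4: 'a' vs 'g'.

sub


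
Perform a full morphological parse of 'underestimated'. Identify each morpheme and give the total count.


Step 1: Identify prefix: 'under' (meaning: beneath/insufficient)
Step 2: Identify root: 'estimate'
Step 3: Identify suffix(es): 'ed'
Decomposition: under- (prefix: beneath/insufficient) + estimate (root) + -ed (suffix: past)
Total morphemes: 3

3 morphemes (under- (prefix: beneath/insufficient) + estimate (root) + -ed (suffix: past))


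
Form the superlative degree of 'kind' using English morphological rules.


Apply superlative formation (add -est): 'kind' -> 'kindest'.

kindest


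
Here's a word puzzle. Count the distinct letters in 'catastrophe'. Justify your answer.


Unique letters in 'catastrophe': {a, c, e, h, o, p, r, s, t} = 9 distinct letters.

9


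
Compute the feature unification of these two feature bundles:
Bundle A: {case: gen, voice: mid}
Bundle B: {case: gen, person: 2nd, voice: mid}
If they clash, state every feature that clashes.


Compare features:
case: A=gen vs B=gen -> unified: gen
person: A=_ vs B=2nd -> unified: 2nd
voice: A=mid vs B=mid -> unified: mid
No clashes found.

Unified: {case: gen, person: 2nd, voice: mid}


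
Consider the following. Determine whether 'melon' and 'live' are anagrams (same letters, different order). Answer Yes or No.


Sorted letters of 'melon': 'elmno'
Sorted letters of 'live': 'eilv'
They do not match.

No


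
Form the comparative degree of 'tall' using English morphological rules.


Apply comparative formation (add -er): 'tall' -> 'taller'.

taller


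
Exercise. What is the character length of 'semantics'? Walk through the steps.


Spell out 'semantics' and number each letter: s(1), e(2), m(3), a(4), n(5), t(6), i(7), c(8), s(9). Total: 9 letters.

9


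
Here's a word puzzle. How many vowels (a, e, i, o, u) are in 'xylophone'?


Vowels in 'xylophone': o, o, e = 3 vowels.

3


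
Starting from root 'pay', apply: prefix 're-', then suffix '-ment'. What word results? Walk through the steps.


Step 1: Add prefix 're-' to 'pay' = 'repay'
Step 2: Add suffix '-ment' to 'repay' = 'repayment'

repayment


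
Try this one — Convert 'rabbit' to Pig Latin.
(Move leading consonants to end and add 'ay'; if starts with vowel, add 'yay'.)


'rabbit': move consonant cluster 'r' to end and add 'ay': 'abbitray'.

abbitray


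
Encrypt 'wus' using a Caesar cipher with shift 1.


Shift each letter by 1: w -> x, u -> v, s -> t. Result: 'xvt'.

xvt


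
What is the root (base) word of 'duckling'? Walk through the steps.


Remove suffix '-ling' from 'duckling' to get root 'duck'.

duck


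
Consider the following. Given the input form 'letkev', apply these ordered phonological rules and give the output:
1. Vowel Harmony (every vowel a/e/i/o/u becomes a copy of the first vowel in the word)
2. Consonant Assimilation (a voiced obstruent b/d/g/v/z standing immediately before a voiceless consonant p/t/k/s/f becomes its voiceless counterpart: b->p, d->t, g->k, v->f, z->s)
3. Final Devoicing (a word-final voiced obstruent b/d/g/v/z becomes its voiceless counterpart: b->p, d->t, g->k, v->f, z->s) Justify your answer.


Starting form: 'letkev'
Rule 1: Vowel Harmony: all vowels already match. No change.
Rule 2: Consonant Assimilation: no voiced obstruent (b/d/g/v/z) stands immediately before a voiceless consonant (p/t/k/s/f). No change.
Rule 3: Final Devoicing: word-final voiced obstruent 'v' becomes voiceless 'f'. 'letkev' -> 'letkef'
Final form: 'letkef'

letkef


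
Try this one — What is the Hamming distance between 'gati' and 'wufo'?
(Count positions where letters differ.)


Alignment:
Position 1: 'g' vs 'w' = DIFFER
Position 2: 'a' vs 'u' = DIFFER
Position 3: 't' vs 'f' = DIFFER
Position 4: 'i' vs 'o' = DIFFER
Total differences: 4

4


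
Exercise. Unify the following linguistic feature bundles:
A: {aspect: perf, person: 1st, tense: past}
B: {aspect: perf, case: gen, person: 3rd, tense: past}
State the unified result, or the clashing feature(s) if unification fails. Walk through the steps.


Compare features:
aspect: A=perf vs B=perf -> unified: perf
case: A=_ vs B=gen -> unified: gen
person: A=1st vs B=3rd -> CLASH
tense: A=past vs B=past -> unified: past
Clash detected on feature 'person' (1st vs 3rd); unification fails.

CLASH on 'person' (1st vs 3rd)


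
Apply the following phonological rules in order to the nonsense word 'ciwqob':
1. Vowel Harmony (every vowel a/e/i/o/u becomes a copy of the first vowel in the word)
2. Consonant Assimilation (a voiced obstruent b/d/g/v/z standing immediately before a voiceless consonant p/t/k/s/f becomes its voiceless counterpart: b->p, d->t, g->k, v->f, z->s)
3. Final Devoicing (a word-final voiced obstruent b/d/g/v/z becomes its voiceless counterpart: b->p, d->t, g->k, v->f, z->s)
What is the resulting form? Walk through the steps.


Starting form: 'ciwqob'
Rule 1: Vowel Harmony: all vowels become 'i' (matching first vowel). 'ciwqob' -> 'ciwqib'
Rule 2: Consonant Assimilation: no voiced obstruent (b/d/g/v/z) stands immediately before a voiceless consonant (p/t/k/s/f). No change.
Rule 3: Final Devoicing: word-final voiced obstruent 'b' becomes voiceless 'p'. 'ciwqib' -> 'ciwqip'
Final form: 'ciwqip'

ciwqip


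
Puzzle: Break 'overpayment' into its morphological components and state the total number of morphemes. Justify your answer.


Step 1: Identify prefix: 'over' (meaning: excessively)
Step 2: Identify root: 'pay'
Step 3: Identify suffix(es): 'ment'
Decomposition: over- (prefix: excessively) + pay (root) + -ment (suffix: action/result)
Total morphemes: 3

3 morphemes (over- (prefix: excessively) + pay (root) + -ment (suffix: action/result))


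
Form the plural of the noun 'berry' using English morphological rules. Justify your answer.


Apply rule: Change -y to -ies (consonant + y). 'berry' becomes 'berries'.

berries


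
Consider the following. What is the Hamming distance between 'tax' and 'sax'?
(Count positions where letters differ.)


Alignment:
Position 1: 't' vs 's' = DIFFER
Position 2: 'a' vs 'a' = match
Position 3: 'x' vs 'x' = match
Total differences: 1

1


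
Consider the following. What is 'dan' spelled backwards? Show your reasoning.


Reverse 'dan' character by character: 'nad'.

nad


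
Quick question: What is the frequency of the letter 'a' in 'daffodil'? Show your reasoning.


Letter 'a' in 'daffodil': found at position(s) 2 = 1 occurrence(s).

1


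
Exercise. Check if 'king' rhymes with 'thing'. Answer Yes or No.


Rime (stressed vowel + following sounds) of 'king': -ing = /ɪŋ/
Rime of 'thing': -ing = /ɪŋ/
/ɪŋ/ and /ɪŋ/ are the same ending sound, so the words rhyme.

Yes


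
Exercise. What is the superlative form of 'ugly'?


Apply superlative formation (consonant + y: change y to i, add -est): 'ugly' -> 'ugliest'.

ugliest


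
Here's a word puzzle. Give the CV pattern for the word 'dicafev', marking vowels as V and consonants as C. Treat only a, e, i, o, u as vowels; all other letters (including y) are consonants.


Letter mapping: d = C, i = V, c = C, a = V, f = C, e = V, v = C.

CVCVCVC


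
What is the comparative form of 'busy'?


Apply comparative formation (consonant + y: change y to i, add -er): 'busy' -> 'busier'.

busier


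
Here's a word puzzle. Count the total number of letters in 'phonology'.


Spell out 'phonology' and number each letter: p(1), h(2), o(3), n(4), o(5), l(6), o(7), g(8), y(9). Total: 9 letters.

9


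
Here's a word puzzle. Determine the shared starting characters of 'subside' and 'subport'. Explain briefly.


Compare from the start: 3 characters match: 'sub'. Mismatch at position 4: 's' vs 'p'.

sub


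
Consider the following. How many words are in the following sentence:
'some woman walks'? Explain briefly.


Split into words: some | woman | walks = 3 words.

3


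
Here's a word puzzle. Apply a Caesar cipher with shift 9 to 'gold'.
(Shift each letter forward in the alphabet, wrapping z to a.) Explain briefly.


Shift each letter by 9: g -> p, o -> x, l -> u, d -> m. Result: 'pxum'.

pxum


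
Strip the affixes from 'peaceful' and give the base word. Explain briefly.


Remove suffix '-ful' from 'peaceful' to get root 'peace'.

peace


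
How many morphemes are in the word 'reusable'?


Decomposition: re- (prefix) + use (root) + -able (suffix) = 3 morpheme(s)

3 morphemes


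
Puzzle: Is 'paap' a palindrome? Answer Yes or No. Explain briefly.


Forward: 'paap'
Reversed: 'paap'
They are identical.

Yes


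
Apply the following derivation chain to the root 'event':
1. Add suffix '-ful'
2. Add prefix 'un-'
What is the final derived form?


Step 1: Add suffix '-ful' to 'event' = 'eventful'
Step 2: Add prefix 'un-' to 'eventful' = 'uneventful'

uneventful


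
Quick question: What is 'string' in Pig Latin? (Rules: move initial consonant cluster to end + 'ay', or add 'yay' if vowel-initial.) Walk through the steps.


'string': move consonant cluster 'str' to end and add 'ay': 'ingstray'.

ingstray


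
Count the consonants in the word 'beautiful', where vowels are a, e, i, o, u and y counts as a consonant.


Consonants in 'beautiful': b, t, f, l = 4 consonants.

4


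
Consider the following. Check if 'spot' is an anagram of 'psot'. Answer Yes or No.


Sorted letters of 'spot': 'opst'
Sorted letters of 'psot': 'opst'
They match.

Yes


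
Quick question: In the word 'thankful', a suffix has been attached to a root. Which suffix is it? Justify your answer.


The word 'thankful' = 'thank' (root) + '-ful' (suffix). The suffix is '-ful'.

ful


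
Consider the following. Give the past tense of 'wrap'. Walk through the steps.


Apply rule: Double final consonant and add -ed. 'wrap' becomes 'wrapped'.

wrapped


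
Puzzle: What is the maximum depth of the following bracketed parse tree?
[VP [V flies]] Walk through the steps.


Count bracket nesting levels:
'[' at pos 0: depth = 1
'[' at pos 4: depth = 2
Maximum depth reached: 2

2


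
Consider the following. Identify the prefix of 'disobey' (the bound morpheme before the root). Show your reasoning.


The word 'disobey' = 'dis' (prefix) + 'obey' (root). The prefix is 'dis'.

dis


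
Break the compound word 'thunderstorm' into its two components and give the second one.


Split 'thunderstorm' into 'thunder' + 'storm'. The second part is 'storm'.

storm


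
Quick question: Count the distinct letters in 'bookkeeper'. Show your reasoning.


Unique letters in 'bookkeeper': {b, e, k, o, p, r} = 6 distinct letters.

6


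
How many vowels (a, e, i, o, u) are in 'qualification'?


Vowels in 'qualification': u, a, i, i, a, i, o = 7 vowels.

7


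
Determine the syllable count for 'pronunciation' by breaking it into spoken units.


Break 'pronunciation' into syllables: pro-nun-ci-a-tion -> pro | nun | ci | a | tion = 5 syllables

5 syllables


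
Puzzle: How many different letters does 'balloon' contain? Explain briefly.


Unique letters in 'balloon': {a, b, l, n, o} = 5 distinct letters.

5


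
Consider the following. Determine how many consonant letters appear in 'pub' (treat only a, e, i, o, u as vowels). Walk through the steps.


Consonants in 'pub': p, b = 2 consonants.

2


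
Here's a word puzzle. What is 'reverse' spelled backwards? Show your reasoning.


Reverse 'reverse' character by character: 'esrever'.

esrever


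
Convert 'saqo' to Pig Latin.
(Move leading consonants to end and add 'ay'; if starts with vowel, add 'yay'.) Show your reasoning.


'saqo': move consonant cluster 's' to end and add 'ay': 'aqosay'.

aqosay


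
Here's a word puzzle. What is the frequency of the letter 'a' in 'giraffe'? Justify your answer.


Letter 'a' in 'giraffe': found at position(s) 4 = 1 occurrence(s).

1


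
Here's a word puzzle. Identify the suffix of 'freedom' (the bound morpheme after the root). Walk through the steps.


The word 'freedom' = 'free' (root) + '-dom' (suffix). The suffix is '-dom'.

dom


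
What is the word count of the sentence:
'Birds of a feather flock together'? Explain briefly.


Split into words: Birds | of | a | feather | flock | together = 6 words.

6


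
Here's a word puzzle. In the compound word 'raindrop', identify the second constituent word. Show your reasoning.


Split 'raindrop' into 'rain' + 'drop'. The second part is 'drop'.

drop


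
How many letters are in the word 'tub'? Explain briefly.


Spell out 'tub' and number each letter: t(1), u(2), b(3). Total: 3 letters.

3


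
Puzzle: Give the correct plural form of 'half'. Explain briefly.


Apply rule: Change -f to -ves. 'half' becomes 'halves'.

halves
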